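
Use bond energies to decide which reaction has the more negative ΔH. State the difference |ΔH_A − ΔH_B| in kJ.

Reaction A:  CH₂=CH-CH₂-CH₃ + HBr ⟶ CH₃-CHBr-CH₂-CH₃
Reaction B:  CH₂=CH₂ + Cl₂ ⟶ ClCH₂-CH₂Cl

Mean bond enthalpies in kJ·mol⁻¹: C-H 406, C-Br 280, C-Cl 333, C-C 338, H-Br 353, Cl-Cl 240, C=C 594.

Reaction B, by 93 kJ

Reaction A:
  Bonds broken (reactants):
    C-C: 2 × 338 = 676
    C-H: 8 × 406 = 3248
    C=C: 1 × 594 = 594
    H-Br: 1 × 353 = 353
    Σ(broken) = 4871 kJ
  Bonds formed (products):
    C-Br: 1 × 280 = 280
    C-C: 3 × 338 = 1014
    C-H: 9 × 406 = 3654
    Σ(formed) = 4948 kJ
  ΔH_A = 4871 − 4948 = −77 kJ
Reaction B:
  Bonds broken (reactants):
    C-H: 4 × 406 = 1624
    C=C: 1 × 594 = 594
    Cl-Cl: 1 × 240 = 240
    Σ(broken) = 2458 kJ
  Bonds formed (products):
    C-C: 1 × 338 = 338
    C-Cl: 2 × 333 = 666
    C-H: 4 × 406 = 1624
    Σ(formed) = 2628 kJ
  ΔH_B = 2458 − 2628 = −170 kJ
ΔH_A − ΔH_B = +93 kJ, so reaction B has the more negative ΔH; |ΔH_A − ΔH_B| = 93 kJ.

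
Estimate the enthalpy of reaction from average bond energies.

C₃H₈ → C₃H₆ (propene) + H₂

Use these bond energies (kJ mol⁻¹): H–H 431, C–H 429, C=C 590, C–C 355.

Bonds broken (reactants):
  C–C: 2 × 355 = 710
  C–H: 8 × 429 = 3432
  Σ(broken) = 4142 kJ
Bonds formed (products):
  C–C: 1 × 355 = 355
  C–H: 6 × 429 = 2574
  C=C: 1 × 590 = 590
  H–H: 1 × 431 = 431
  Σ(formed) = 3950 kJ
ΔH = Σ(broken) − Σ(formed) = 4142 − 3950 = +192 kJ

ΔH ≈ +192 kJ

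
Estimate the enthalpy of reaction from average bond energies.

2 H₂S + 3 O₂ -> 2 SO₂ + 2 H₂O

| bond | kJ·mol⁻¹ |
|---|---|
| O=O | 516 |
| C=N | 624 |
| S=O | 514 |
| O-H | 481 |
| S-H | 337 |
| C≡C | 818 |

ΔH ≈ −1084 kJ

Bonds broken (reactants):
  O=O: 3 × 516 = 1548
  S-H: 4 × 337 = 1348
  Σ(broken) = 2896 kJ
Bonds formed (products):
  O-H: 4 × 481 = 1924
  S=O: 4 × 514 = 2056
  Σ(formed) = 3980 kJ
ΔH = Σ(broken) − Σ(formed) = 2896 − 3980 = −1084 kJ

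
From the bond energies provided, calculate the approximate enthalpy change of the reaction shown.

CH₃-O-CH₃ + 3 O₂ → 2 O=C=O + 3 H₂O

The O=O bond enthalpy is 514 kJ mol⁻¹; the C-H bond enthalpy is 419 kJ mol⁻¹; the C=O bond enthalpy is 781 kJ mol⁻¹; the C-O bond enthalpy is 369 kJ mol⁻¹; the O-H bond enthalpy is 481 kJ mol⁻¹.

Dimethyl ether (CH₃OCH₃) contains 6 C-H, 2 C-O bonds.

Bonds broken (reactants):
  C-H: 6 × 419 = 2514
  C-O: 2 × 369 = 738
  O=O: 3 × 514 = 1542
  Σ(broken) = 4794 kJ
Bonds formed (products):
  C=O: 4 × 781 = 3124
  O-H: 6 × 481 = 2886
  Σ(formed) = 6010 kJ
ΔH = Σ(broken) − Σ(formed) = 4794 − 6010 = −1216 kJ

ΔH ≈ −1216 kJ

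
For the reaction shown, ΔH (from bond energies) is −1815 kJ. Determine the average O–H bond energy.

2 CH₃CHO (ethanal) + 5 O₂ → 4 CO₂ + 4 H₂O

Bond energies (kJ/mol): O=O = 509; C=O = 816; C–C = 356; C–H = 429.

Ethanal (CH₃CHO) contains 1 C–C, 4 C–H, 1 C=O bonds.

D(O–H) ≈ 451 kJ/mol

Let D be the O–H bond energy.
Σ(broken) = 2×356 + 8×429 + 2×816 + 5×509 = 8321
Σ(formed) = 8×816 + 8×D = 6528 + 8D
ΔH = Σ(broken) − Σ(formed) = (8321) − (6528 + 8D) = +1793 − 8D
Setting this equal to −1815 kJ gives 8D = 3608, so D = 451 kJ/mol.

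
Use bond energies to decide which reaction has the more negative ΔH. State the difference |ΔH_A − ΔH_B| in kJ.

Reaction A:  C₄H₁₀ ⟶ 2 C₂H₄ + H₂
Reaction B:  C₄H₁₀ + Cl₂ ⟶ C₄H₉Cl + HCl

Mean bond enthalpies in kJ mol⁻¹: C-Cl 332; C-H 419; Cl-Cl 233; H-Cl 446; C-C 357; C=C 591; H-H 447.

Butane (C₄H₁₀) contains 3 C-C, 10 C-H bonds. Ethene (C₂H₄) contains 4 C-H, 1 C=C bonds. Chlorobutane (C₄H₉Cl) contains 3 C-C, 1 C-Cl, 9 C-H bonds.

Reaction B, by 406 kJ

Reaction A:
  Bonds broken (reactants):
    C-C: 3 × 357 = 1071
    C-H: 10 × 419 = 4190
    Σ(broken) = 5261 kJ
  Bonds formed (products):
    C-H: 8 × 419 = 3352
    C=C: 2 × 591 = 1182
    H-H: 1 × 447 = 447
    Σ(formed) = 4981 kJ
  ΔH_A = 5261 − 4981 = +280 kJ
Reaction B:
  Bonds broken (reactants):
    C-C: 3 × 357 = 1071
    C-H: 10 × 419 = 4190
    Cl-Cl: 1 × 233 = 233
    Σ(broken) = 5494 kJ
  Bonds formed (products):
    C-C: 3 × 357 = 1071
    C-Cl: 1 × 332 = 332
    C-H: 9 × 419 = 3771
    H-Cl: 1 × 446 = 446
    Σ(formed) = 5620 kJ
  ΔH_B = 5494 − 5620 = −126 kJ
ΔH_A − ΔH_B = +406 kJ, so reaction B has the more negative ΔH; |ΔH_A − ΔH_B| = 406 kJ.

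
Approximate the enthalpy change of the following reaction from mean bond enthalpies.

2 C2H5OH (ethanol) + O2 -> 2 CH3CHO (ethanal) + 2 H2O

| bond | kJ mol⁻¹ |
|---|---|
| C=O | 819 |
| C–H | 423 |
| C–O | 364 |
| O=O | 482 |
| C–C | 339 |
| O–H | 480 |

Bonds broken (reactants):
  C–C: 2 × 339 = 678
  C–H: 10 × 423 = 4230
  C–O: 2 × 364 = 728
  O–H: 2 × 480 = 960
  O=O: 1 × 482 = 482
  Σ(broken) = 7078 kJ
Bonds formed (products):
  C–C: 2 × 339 = 678
  C–H: 8 × 423 = 3384
  C=O: 2 × 819 = 1638
  O–H: 4 × 480 = 1920
  Σ(formed) = 7620 kJ
ΔH = Σ(broken) − Σ(formed) = 7078 − 7620 = −542 kJ

ΔH ≈ −542 kJ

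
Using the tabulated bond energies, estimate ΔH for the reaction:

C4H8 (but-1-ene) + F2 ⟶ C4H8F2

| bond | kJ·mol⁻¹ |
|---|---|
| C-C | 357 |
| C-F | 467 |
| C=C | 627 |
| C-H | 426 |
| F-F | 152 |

ΔH ≈ −512 kJ

Bonds broken (reactants):
  C-C: 2 × 357 = 714
  C-H: 8 × 426 = 3408
  C=C: 1 × 627 = 627
  F-F: 1 × 152 = 152
  Σ(broken) = 4901 kJ
Bonds formed (products):
  C-C: 3 × 357 = 1071
  C-F: 2 × 467 = 934
  C-H: 8 × 426 = 3408
  Σ(formed) = 5413 kJ
ΔH = Σ(broken) − Σ(formed) = 4901 − 5413 = −512 kJ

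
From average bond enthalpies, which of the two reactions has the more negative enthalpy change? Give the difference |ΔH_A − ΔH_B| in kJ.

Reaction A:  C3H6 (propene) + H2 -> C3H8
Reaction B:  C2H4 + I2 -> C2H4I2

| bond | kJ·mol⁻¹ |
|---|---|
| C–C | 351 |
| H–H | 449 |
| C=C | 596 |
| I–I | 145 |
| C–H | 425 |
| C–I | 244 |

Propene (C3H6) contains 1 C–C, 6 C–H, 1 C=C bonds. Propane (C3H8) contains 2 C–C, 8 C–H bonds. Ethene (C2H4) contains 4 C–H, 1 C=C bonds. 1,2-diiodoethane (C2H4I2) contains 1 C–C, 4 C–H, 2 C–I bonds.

Reaction A, by 58 kJ

Reaction A:
  Bonds broken (reactants):
    C–C: 1 × 351 = 351
    C–H: 6 × 425 = 2550
    C=C: 1 × 596 = 596
    H–H: 1 × 449 = 449
    Σ(broken) = 3946 kJ
  Bonds formed (products):
    C–C: 2 × 351 = 702
    C–H: 8 × 425 = 3400
    Σ(formed) = 4102 kJ
  ΔH_A = 3946 − 4102 = −156 kJ
Reaction B:
  Bonds broken (reactants):
    C–H: 4 × 425 = 1700
    C=C: 1 × 596 = 596
    I–I: 1 × 145 = 145
    Σ(broken) = 2441 kJ
  Bonds formed (products):
    C–C: 1 × 351 = 351
    C–H: 4 × 425 = 1700
    C–I: 2 × 244 = 488
    Σ(formed) = 2539 kJ
  ΔH_B = 2441 − 2539 = −98 kJ
ΔH_A − ΔH_B = −58 kJ, so reaction A has the more negative ΔH; |ΔH_A − ΔH_B| = 58 kJ.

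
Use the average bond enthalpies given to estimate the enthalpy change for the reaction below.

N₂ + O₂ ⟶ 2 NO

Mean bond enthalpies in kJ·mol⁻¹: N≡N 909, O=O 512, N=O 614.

ΔH ≈ +193 kJ

Bonds broken (reactants):
  N≡N: 1 × 909 = 909
  O=O: 1 × 512 = 512
  Σ(broken) = 1421 kJ
Bonds formed (products):
  N=O: 2 × 614 = 1228
  Σ(formed) = 1228 kJ
ΔH = Σ(broken) − Σ(formed) = 1421 − 1228 = +193 kJ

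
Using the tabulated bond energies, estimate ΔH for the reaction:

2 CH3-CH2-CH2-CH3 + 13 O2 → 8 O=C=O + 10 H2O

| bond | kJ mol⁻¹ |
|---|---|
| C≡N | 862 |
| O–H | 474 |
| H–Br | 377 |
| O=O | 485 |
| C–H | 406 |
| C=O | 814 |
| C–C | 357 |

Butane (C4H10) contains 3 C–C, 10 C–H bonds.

ΔH ≈ −5937 kJ

Bonds broken (reactants):
  C–C: 6 × 357 = 2142
  C–H: 20 × 406 = 8120
  O=O: 13 × 485 = 6305
  Σ(broken) = 16567 kJ
Bonds formed (products):
  C=O: 16 × 814 = 13024
  O–H: 20 × 474 = 9480
  Σ(formed) = 22504 kJ
ΔH = Σ(broken) − Σ(formed) = 16567 − 22504 = −5937 kJ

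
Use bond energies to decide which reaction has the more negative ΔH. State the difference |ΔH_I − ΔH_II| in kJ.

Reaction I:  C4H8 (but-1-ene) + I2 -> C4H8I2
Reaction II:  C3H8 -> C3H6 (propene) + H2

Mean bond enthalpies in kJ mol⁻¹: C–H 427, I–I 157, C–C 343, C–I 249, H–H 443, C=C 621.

Reaction I, by 196 kJ

Reaction I:
  Bonds broken (reactants):
    C–C: 2 × 343 = 686
    C–H: 8 × 427 = 3416
    C=C: 1 × 621 = 621
    I–I: 1 × 157 = 157
    Σ(broken) = 4880 kJ
  Bonds formed (products):
    C–C: 3 × 343 = 1029
    C–H: 8 × 427 = 3416
    C–I: 2 × 249 = 498
    Σ(formed) = 4943 kJ
  ΔH_I = 4880 − 4943 = −63 kJ
Reaction II:
  Bonds broken (reactants):
    C–C: 2 × 343 = 686
    C–H: 8 × 427 = 3416
    Σ(broken) = 4102 kJ
  Bonds formed (products):
    C–C: 1 × 343 = 343
    C–H: 6 × 427 = 2562
    C=C: 1 × 621 = 621
    H–H: 1 × 443 = 443
    Σ(formed) = 3969 kJ
  ΔH_II = 4102 − 3969 = +133 kJ
ΔH_I − ΔH_II = −196 kJ, so reaction I has the more negative ΔH; |ΔH_I − ΔH_II| = 196 kJ.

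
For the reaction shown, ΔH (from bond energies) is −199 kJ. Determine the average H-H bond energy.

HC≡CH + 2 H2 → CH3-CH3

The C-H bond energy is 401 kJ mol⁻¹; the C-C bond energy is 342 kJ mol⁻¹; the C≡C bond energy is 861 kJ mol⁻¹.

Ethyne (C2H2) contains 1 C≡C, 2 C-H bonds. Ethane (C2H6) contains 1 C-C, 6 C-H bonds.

Let D be the H-H bond energy.
Σ(broken) = 1×861 + 2×401 + 2×D = 1663 + 2D
Σ(formed) = 1×342 + 6×401 = 2748
ΔH = Σ(broken) − Σ(formed) = (1663 + 2D) − (2748) = −1085 + 2D
Setting this equal to −199 kJ gives 2D = 886, so D = 443 kJ/mol.

D(H-H) ≈ 443 kJ/mol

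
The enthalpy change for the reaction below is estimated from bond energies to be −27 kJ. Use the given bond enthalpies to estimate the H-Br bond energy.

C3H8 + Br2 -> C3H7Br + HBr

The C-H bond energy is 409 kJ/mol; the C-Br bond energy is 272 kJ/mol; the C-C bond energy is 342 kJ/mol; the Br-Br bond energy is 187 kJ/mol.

Let D be the H-Br bond energy.
Σ(broken) = 1×187 + 2×342 + 8×409 = 4143
Σ(formed) = 1×272 + 2×342 + 7×409 + 1×D = 3819 + D
ΔH = Σ(broken) − Σ(formed) = (4143) − (3819 + D) = +324 − D
Setting this equal to −27 kJ gives D = 351 kJ/mol.

D(H-Br) ≈ 351 kJ/mol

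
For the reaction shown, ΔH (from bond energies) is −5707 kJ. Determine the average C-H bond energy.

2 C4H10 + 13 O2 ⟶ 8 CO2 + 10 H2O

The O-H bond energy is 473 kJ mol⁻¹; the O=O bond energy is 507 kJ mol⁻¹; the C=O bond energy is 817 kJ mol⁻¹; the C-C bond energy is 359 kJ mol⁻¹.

D(C-H) ≈ 404 kJ/mol

Let D be the C-H bond energy.
Σ(broken) = 6×359 + 20×D + 13×507 = 8745 + 20D
Σ(formed) = 16×817 + 20×473 = 22532
ΔH = Σ(broken) − Σ(formed) = (8745 + 20D) − (22532) = −13787 + 20D
Setting this equal to −5707 kJ gives 20D = 8080, so D = 404 kJ/mol.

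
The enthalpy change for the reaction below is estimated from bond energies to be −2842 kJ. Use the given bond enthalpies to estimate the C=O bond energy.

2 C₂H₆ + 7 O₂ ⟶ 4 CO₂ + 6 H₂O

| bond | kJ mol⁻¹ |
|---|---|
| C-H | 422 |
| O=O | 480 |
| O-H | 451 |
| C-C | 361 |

Let D be the C=O bond energy.
Σ(broken) = 2×361 + 12×422 + 7×480 = 9146
Σ(formed) = 8×D + 12×451 = 5412 + 8D
ΔH = Σ(broken) − Σ(formed) = (9146) − (5412 + 8D) = +3734 − 8D
Setting this equal to −2842 kJ gives 8D = 6576, so D = 822 kJ/mol.

D(C=O) ≈ 822 kJ/mol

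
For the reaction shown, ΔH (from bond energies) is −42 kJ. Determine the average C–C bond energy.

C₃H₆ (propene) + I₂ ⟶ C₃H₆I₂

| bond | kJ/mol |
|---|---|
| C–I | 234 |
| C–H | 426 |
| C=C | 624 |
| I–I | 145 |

D(C–C) ≈ 343 kJ/mol

Let D be the C–C bond energy.
Σ(broken) = 1×D + 6×426 + 1×624 + 1×145 = 3325 + D
Σ(formed) = 2×D + 6×426 + 2×234 = 3024 + 2D
ΔH = Σ(broken) − Σ(formed) = (3325 + D) − (3024 + 2D) = +301 − D
Setting this equal to −42 kJ gives D = 343 kJ/mol.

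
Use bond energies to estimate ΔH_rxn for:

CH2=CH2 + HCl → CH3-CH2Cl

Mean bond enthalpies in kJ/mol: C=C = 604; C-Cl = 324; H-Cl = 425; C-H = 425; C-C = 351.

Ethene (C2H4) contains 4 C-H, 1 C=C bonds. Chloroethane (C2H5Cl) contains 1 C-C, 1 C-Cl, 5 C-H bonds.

Bonds broken (reactants):
  C-H: 4 × 425 = 1700
  C=C: 1 × 604 = 604
  H-Cl: 1 × 425 = 425
  Σ(broken) = 2729 kJ
Bonds formed (products):
  C-C: 1 × 351 = 351
  C-Cl: 1 × 324 = 324
  C-H: 5 × 425 = 2125
  Σ(formed) = 2800 kJ
ΔH = Σ(broken) − Σ(formed) = 2729 − 2800 = −71 kJ

ΔH ≈ −71 kJ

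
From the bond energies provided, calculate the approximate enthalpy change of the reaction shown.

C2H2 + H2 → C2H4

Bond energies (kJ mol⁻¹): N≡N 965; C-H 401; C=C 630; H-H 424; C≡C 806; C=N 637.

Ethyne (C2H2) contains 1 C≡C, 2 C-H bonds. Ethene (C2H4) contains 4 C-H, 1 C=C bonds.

Bonds broken (reactants):
  C≡C: 1 × 806 = 806
  C-H: 2 × 401 = 802
  H-H: 1 × 424 = 424
  Σ(broken) = 2032 kJ
Bonds formed (products):
  C-H: 4 × 401 = 1604
  C=C: 1 × 630 = 630
  Σ(formed) = 2234 kJ
ΔH = Σ(broken) − Σ(formed) = 2032 − 2234 = −202 kJ

ΔH ≈ −202 kJ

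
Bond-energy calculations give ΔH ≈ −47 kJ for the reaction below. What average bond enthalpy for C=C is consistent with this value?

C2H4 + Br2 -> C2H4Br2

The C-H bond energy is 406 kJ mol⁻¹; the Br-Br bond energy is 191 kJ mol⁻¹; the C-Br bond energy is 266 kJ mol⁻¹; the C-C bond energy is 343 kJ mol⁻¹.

D(C=C) ≈ 637 kJ/mol

Let D be the C=C bond energy.
Σ(broken) = 1×191 + 4×406 + 1×D = 1815 + D
Σ(formed) = 2×266 + 1×343 + 4×406 = 2499
ΔH = Σ(broken) − Σ(formed) = (1815 + D) − (2499) = −684 + D
Setting this equal to −47 kJ gives D = 637 kJ/mol.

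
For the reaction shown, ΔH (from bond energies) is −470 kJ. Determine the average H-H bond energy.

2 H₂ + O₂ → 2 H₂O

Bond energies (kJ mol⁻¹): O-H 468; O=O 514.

Let D be the H-H bond energy.
Σ(broken) = 2×D + 1×514 = 514 + 2D
Σ(formed) = 4×468 = 1872
ΔH = Σ(broken) − Σ(formed) = (514 + 2D) − (1872) = −1358 + 2D
Setting this equal to −470 kJ gives 2D = 888, so D = 444 kJ/mol.

D(H-H) ≈ 444 kJ/mol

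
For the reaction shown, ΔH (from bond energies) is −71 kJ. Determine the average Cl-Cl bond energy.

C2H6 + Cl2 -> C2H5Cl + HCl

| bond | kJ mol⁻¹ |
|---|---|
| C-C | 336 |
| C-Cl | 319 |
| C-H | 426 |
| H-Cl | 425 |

Let D be the Cl-Cl bond energy.
Σ(broken) = 1×336 + 6×426 + 1×D = 2892 + D
Σ(formed) = 1×336 + 1×319 + 5×426 + 1×425 = 3210
ΔH = Σ(broken) − Σ(formed) = (2892 + D) − (3210) = −318 + D
Setting this equal to −71 kJ gives D = 247 kJ/mol.

D(Cl-Cl) ≈ 247 kJ/mol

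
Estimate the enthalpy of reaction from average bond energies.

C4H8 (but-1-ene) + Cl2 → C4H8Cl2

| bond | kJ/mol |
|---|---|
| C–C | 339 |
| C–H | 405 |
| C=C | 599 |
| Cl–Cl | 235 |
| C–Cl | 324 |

ΔH ≈ −153 kJ

Bonds broken (reactants):
  C–C: 2 × 339 = 678
  C–H: 8 × 405 = 3240
  C=C: 1 × 599 = 599
  Cl–Cl: 1 × 235 = 235
  Σ(broken) = 4752 kJ
Bonds formed (products):
  C–C: 3 × 339 = 1017
  C–Cl: 2 × 324 = 648
  C–H: 8 × 405 = 3240
  Σ(formed) = 4905 kJ
ΔH = Σ(broken) − Σ(formed) = 4752 − 4905 = −153 kJ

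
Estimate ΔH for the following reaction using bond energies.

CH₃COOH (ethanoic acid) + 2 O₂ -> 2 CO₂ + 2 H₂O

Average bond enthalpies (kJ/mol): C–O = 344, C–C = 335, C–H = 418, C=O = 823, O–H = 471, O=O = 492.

Bonds broken (reactants):
  C–C: 1 × 335 = 335
  C–H: 3 × 418 = 1254
  C–O: 1 × 344 = 344
  C=O: 1 × 823 = 823
  O–H: 1 × 471 = 471
  O=O: 2 × 492 = 984
  Σ(broken) = 4211 kJ
Bonds formed (products):
  C=O: 4 × 823 = 3292
  O–H: 4 × 471 = 1884
  Σ(formed) = 5176 kJ
ΔH = Σ(broken) − Σ(formed) = 4211 − 5176 = −965 kJ

ΔH ≈ −965 kJ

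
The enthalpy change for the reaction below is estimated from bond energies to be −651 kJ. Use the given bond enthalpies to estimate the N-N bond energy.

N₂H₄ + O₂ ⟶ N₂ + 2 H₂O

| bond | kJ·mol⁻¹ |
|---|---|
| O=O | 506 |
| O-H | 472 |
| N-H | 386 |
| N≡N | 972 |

Let D be the N-N bond energy.
Σ(broken) = 4×386 + 1×D + 1×506 = 2050 + D
Σ(formed) = 1×972 + 4×472 = 2860
ΔH = Σ(broken) − Σ(formed) = (2050 + D) − (2860) = −810 + D
Setting this equal to −651 kJ gives D = 159 kJ/mol.

D(N-N) ≈ 159 kJ/mol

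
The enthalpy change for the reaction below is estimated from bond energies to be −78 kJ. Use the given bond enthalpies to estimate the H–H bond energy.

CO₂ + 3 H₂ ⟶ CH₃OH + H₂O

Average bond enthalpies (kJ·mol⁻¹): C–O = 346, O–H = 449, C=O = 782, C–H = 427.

D(H–H) ≈ 444 kJ/mol

Let D be the H–H bond energy.
Σ(broken) = 2×782 + 3×D = 1564 + 3D
Σ(formed) = 3×427 + 1×346 + 3×449 = 2974
ΔH = Σ(broken) − Σ(formed) = (1564 + 3D) − (2974) = −1410 + 3D
Setting this equal to −78 kJ gives 3D = 1332, so D = 444 kJ/mol.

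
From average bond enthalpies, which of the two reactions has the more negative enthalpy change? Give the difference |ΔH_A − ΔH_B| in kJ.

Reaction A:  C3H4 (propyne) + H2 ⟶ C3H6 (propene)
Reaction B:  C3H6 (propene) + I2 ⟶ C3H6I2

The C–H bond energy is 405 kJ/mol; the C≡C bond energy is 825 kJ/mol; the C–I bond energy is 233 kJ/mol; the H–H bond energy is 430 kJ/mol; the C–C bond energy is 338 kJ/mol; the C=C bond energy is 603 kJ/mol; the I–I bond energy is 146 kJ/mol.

Reaction A, by 103 kJ

Reaction A:
  Bonds broken (reactants):
    C≡C: 1 × 825 = 825
    C–C: 1 × 338 = 338
    C–H: 4 × 405 = 1620
    H–H: 1 × 430 = 430
    Σ(broken) = 3213 kJ
  Bonds formed (products):
    C–C: 1 × 338 = 338
    C–H: 6 × 405 = 2430
    C=C: 1 × 603 = 603
    Σ(formed) = 3371 kJ
  ΔH_A = 3213 − 3371 = −158 kJ
Reaction B:
  Bonds broken (reactants):
    C–C: 1 × 338 = 338
    C–H: 6 × 405 = 2430
    C=C: 1 × 603 = 603
    I–I: 1 × 146 = 146
    Σ(broken) = 3517 kJ
  Bonds formed (products):
    C–C: 2 × 338 = 676
    C–H: 6 × 405 = 2430
    C–I: 2 × 233 = 466
    Σ(formed) = 3572 kJ
  ΔH_B = 3517 − 3572 = −55 kJ
ΔH_A − ΔH_B = −103 kJ, so reaction A has the more negative ΔH; |ΔH_A − ΔH_B| = 103 kJ.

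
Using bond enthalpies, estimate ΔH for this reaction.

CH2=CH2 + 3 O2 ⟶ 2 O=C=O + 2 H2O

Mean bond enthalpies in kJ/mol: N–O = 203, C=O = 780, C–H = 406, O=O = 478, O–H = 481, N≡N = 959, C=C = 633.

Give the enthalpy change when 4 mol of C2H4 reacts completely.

ΔH = −5412 kJ

Bonds broken (reactants):
  C–H: 4 × 406 = 1624
  C=C: 1 × 633 = 633
  O=O: 3 × 478 = 1434
  Σ(broken) = 3691 kJ
Bonds formed (products):
  C=O: 4 × 780 = 3120
  O–H: 4 × 481 = 1924
  Σ(formed) = 5044 kJ
ΔH = Σ(broken) − Σ(formed) = 3691 − 5044 = −1353 kJ
For 4× the reaction as written: 4 × (−1353) = −5412 kJ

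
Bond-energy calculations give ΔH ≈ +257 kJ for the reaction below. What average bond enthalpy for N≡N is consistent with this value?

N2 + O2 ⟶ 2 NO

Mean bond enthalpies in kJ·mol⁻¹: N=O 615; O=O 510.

Let D be the N≡N bond energy.
Σ(broken) = 1×D + 1×510 = 510 + D
Σ(formed) = 2×615 = 1230
ΔH = Σ(broken) − Σ(formed) = (510 + D) − (1230) = −720 + D
Setting this equal to +257 kJ gives D = 977 kJ/mol.

D(N≡N) ≈ 977 kJ/mol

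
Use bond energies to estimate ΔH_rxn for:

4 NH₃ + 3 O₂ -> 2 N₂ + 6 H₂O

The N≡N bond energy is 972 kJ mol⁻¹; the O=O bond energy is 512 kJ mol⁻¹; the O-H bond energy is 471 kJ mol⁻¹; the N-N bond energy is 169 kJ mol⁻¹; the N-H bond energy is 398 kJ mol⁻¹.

Bonds broken (reactants):
  N-H: 12 × 398 = 4776
  O=O: 3 × 512 = 1536
  Σ(broken) = 6312 kJ
Bonds formed (products):
  N≡N: 2 × 972 = 1944
  O-H: 12 × 471 = 5652
  Σ(formed) = 7596 kJ
ΔH = Σ(broken) − Σ(formed) = 6312 − 7596 = −1284 kJ

ΔH ≈ −1284 kJ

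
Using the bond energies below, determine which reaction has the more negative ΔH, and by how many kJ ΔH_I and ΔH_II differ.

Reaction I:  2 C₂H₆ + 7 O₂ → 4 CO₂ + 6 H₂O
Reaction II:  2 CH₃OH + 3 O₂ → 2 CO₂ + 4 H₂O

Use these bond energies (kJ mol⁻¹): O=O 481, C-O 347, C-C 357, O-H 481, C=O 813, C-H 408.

Reaction I:
  Bonds broken (reactants):
    C-C: 2 × 357 = 714
    C-H: 12 × 408 = 4896
    O=O: 7 × 481 = 3367
    Σ(broken) = 8977 kJ
  Bonds formed (products):
    C=O: 8 × 813 = 6504
    O-H: 12 × 481 = 5772
    Σ(formed) = 12276 kJ
  ΔH_I = 8977 − 12276 = −3299 kJ
Reaction II:
  Bonds broken (reactants):
    C-H: 6 × 408 = 2448
    C-O: 2 × 347 = 694
    O-H: 2 × 481 = 962
    O=O: 3 × 481 = 1443
    Σ(broken) = 5547 kJ
  Bonds formed (products):
    C=O: 4 × 813 = 3252
    O-H: 8 × 481 = 3848
    Σ(formed) = 7100 kJ
  ΔH_II = 5547 − 7100 = −1553 kJ
ΔH_I − ΔH_II = −1746 kJ, so reaction I has the more negative ΔH; |ΔH_I − ΔH_II| = 1746 kJ.

Reaction I, by 1746 kJ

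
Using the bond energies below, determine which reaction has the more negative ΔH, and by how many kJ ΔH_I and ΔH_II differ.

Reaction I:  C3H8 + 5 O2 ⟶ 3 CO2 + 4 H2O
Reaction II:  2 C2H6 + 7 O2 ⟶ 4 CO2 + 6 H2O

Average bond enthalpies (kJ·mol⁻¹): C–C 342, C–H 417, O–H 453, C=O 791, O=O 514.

Reaction II, by 698 kJ

Reaction I:
  Bonds broken (reactants):
    C–C: 2 × 342 = 684
    C–H: 8 × 417 = 3336
    O=O: 5 × 514 = 2570
    Σ(broken) = 6590 kJ
  Bonds formed (products):
    C=O: 6 × 791 = 4746
    O–H: 8 × 453 = 3624
    Σ(formed) = 8370 kJ
  ΔH_I = 6590 − 8370 = −1780 kJ
Reaction II:
  Bonds broken (reactants):
    C–C: 2 × 342 = 684
    C–H: 12 × 417 = 5004
    O=O: 7 × 514 = 3598
    Σ(broken) = 9286 kJ
  Bonds formed (products):
    C=O: 8 × 791 = 6328
    O–H: 12 × 453 = 5436
    Σ(formed) = 11764 kJ
  ΔH_II = 9286 − 11764 = −2478 kJ
ΔH_I − ΔH_II = +698 kJ, so reaction II has the more negative ΔH; |ΔH_I − ΔH_II| = 698 kJ.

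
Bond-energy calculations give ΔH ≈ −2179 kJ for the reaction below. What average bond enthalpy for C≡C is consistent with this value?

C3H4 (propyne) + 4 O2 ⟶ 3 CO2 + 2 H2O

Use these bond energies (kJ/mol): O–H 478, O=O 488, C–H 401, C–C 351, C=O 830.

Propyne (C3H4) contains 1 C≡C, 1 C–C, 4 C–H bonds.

D(C≡C) ≈ 806 kJ/mol

Let D be the C≡C bond energy.
Σ(broken) = 1×D + 1×351 + 4×401 + 4×488 = 3907 + D
Σ(formed) = 6×830 + 4×478 = 6892
ΔH = Σ(broken) − Σ(formed) = (3907 + D) − (6892) = −2985 + D
Setting this equal to −2179 kJ gives D = 806 kJ/mol.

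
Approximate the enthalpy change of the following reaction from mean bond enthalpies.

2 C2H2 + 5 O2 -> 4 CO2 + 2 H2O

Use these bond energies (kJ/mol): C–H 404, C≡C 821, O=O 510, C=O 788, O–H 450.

ΔH ≈ −2296 kJ

Bonds broken (reactants):
  C≡C: 2 × 821 = 1642
  C–H: 4 × 404 = 1616
  O=O: 5 × 510 = 2550
  Σ(broken) = 5808 kJ
Bonds formed (products):
  C=O: 8 × 788 = 6304
  O–H: 4 × 450 = 1800
  Σ(formed) = 8104 kJ
ΔH = Σ(broken) − Σ(formed) = 5808 − 8104 = −2296 kJ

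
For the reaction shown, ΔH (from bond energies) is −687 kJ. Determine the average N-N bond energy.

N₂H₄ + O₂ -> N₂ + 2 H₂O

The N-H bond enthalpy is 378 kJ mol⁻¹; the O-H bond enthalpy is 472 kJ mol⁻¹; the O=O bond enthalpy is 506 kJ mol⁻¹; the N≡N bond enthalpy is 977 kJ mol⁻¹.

Let D be the N-N bond energy.
Σ(broken) = 4×378 + 1×D + 1×506 = 2018 + D
Σ(formed) = 1×977 + 4×472 = 2865
ΔH = Σ(broken) − Σ(formed) = (2018 + D) − (2865) = −847 + D
Setting this equal to −687 kJ gives D = 160 kJ/mol.

D(N-N) ≈ 160 kJ/mol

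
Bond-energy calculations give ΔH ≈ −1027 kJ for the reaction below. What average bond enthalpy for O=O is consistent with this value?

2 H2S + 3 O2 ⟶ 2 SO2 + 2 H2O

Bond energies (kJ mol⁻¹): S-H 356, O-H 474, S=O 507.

Let D be the O=O bond energy.
Σ(broken) = 3×D + 4×356 = 1424 + 3D
Σ(formed) = 4×474 + 4×507 = 3924
ΔH = Σ(broken) − Σ(formed) = (1424 + 3D) − (3924) = −2500 + 3D
Setting this equal to −1027 kJ gives 3D = 1473, so D = 491 kJ/mol.

D(O=O) ≈ 491 kJ/mol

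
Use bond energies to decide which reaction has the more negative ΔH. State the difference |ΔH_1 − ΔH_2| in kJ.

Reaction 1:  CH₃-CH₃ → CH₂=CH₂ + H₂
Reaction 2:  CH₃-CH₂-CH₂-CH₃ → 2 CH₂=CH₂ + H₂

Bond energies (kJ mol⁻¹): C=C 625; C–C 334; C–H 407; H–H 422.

Reaction 1:
  Bonds broken (reactants):
    C–C: 1 × 334 = 334
    C–H: 6 × 407 = 2442
    Σ(broken) = 2776 kJ
  Bonds formed (products):
    C–H: 4 × 407 = 1628
    C=C: 1 × 625 = 625
    H–H: 1 × 422 = 422
    Σ(formed) = 2675 kJ
  ΔH_1 = 2776 − 2675 = +101 kJ
Reaction 2:
  Bonds broken (reactants):
    C–C: 3 × 334 = 1002
    C–H: 10 × 407 = 4070
    Σ(broken) = 5072 kJ
  Bonds formed (products):
    C–H: 8 × 407 = 3256
    C=C: 2 × 625 = 1250
    H–H: 1 × 422 = 422
    Σ(formed) = 4928 kJ
  ΔH_2 = 5072 − 4928 = +144 kJ
ΔH_1 − ΔH_2 = −43 kJ, so reaction 1 has the more negative ΔH; |ΔH_1 − ΔH_2| = 43 kJ.

Reaction 1, by 43 kJ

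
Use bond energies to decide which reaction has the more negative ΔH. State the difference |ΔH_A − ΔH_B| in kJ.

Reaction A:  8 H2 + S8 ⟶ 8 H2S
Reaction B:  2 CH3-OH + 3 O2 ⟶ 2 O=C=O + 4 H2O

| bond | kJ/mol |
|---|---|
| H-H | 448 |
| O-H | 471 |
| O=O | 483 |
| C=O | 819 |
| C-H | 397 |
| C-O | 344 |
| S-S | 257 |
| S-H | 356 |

Reaction A:
  Bonds broken (reactants):
    H-H: 8 × 448 = 3584
    S-S: 8 × 257 = 2056
    Σ(broken) = 5640 kJ
  Bonds formed (products):
    S-H: 16 × 356 = 5696
    Σ(formed) = 5696 kJ
  ΔH_A = 5640 − 5696 = −56 kJ
Reaction B:
  Bonds broken (reactants):
    C-H: 6 × 397 = 2382
    C-O: 2 × 344 = 688
    O-H: 2 × 471 = 942
    O=O: 3 × 483 = 1449
    Σ(broken) = 5461 kJ
  Bonds formed (products):
    C=O: 4 × 819 = 3276
    O-H: 8 × 471 = 3768
    Σ(formed) = 7044 kJ
  ΔH_B = 5461 − 7044 = −1583 kJ
ΔH_A − ΔH_B = +1527 kJ, so reaction B has the more negative ΔH; |ΔH_A − ΔH_B| = 1527 kJ.

Reaction B, by 1527 kJ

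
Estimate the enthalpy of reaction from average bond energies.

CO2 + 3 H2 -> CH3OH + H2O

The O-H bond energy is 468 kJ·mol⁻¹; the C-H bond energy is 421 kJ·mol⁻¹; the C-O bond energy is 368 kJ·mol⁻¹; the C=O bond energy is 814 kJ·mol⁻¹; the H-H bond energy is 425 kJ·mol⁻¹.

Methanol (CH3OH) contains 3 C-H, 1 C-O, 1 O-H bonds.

ΔH ≈ −132 kJ

Bonds broken (reactants):
  C=O: 2 × 814 = 1628
  H-H: 3 × 425 = 1275
  Σ(broken) = 2903 kJ
Bonds formed (products):
  C-H: 3 × 421 = 1263
  C-O: 1 × 368 = 368
  O-H: 3 × 468 = 1404
  Σ(formed) = 3035 kJ
ΔH = Σ(broken) − Σ(formed) = 2903 − 3035 = −132 kJ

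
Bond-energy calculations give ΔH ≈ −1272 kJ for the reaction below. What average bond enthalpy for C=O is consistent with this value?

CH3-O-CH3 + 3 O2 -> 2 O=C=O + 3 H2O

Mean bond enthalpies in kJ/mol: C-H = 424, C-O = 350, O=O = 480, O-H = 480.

Let D be the C=O bond energy.
Σ(broken) = 6×424 + 2×350 + 3×480 = 4684
Σ(formed) = 4×D + 6×480 = 2880 + 4D
ΔH = Σ(broken) − Σ(formed) = (4684) − (2880 + 4D) = +1804 − 4D
Setting this equal to −1272 kJ gives 4D = 3076, so D = 769 kJ/mol.

D(C=O) ≈ 769 kJ/mol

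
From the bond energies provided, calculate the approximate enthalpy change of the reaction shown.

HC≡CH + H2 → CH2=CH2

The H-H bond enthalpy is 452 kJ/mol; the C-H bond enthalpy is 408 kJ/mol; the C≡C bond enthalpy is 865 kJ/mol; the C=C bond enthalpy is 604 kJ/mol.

Bonds broken (reactants):
  C≡C: 1 × 865 = 865
  C-H: 2 × 408 = 816
  H-H: 1 × 452 = 452
  Σ(broken) = 2133 kJ
Bonds formed (products):
  C-H: 4 × 408 = 1632
  C=C: 1 × 604 = 604
  Σ(formed) = 2236 kJ
ΔH = Σ(broken) − Σ(formed) = 2133 − 2236 = −103 kJ

ΔH ≈ −103 kJ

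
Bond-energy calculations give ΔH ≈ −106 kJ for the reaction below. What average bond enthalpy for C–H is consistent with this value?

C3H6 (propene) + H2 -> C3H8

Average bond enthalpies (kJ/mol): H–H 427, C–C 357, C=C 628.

D(C–H) ≈ 402 kJ/mol

Let D be the C–H bond energy.
Σ(broken) = 1×357 + 6×D + 1×628 + 1×427 = 1412 + 6D
Σ(formed) = 2×357 + 8×D = 714 + 8D
ΔH = Σ(broken) − Σ(formed) = (1412 + 6D) − (714 + 8D) = +698 − 2D
Setting this equal to −106 kJ gives 2D = 804, so D = 402 kJ/mol.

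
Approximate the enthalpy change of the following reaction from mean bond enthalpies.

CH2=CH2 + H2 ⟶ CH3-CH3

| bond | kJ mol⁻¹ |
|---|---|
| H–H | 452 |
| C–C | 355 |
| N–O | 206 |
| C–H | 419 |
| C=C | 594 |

ΔH ≈ −147 kJ

Bonds broken (reactants):
  C–H: 4 × 419 = 1676
  C=C: 1 × 594 = 594
  H–H: 1 × 452 = 452
  Σ(broken) = 2722 kJ
Bonds formed (products):
  C–C: 1 × 355 = 355
  C–H: 6 × 419 = 2514
  Σ(formed) = 2869 kJ
ΔH = Σ(broken) − Σ(formed) = 2722 − 2869 = −147 kJ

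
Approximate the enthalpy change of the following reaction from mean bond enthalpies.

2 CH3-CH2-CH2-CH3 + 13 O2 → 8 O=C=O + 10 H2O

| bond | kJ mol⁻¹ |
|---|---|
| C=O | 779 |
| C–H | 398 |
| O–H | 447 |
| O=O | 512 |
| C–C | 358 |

Bonds broken (reactants):
  C–C: 6 × 358 = 2148
  C–H: 20 × 398 = 7960
  O=O: 13 × 512 = 6656
  Σ(broken) = 16764 kJ
Bonds formed (products):
  C=O: 16 × 779 = 12464
  O–H: 20 × 447 = 8940
  Σ(formed) = 21404 kJ
ΔH = Σ(broken) − Σ(formed) = 16764 − 21404 = −4640 kJ

ΔH ≈ −4640 kJ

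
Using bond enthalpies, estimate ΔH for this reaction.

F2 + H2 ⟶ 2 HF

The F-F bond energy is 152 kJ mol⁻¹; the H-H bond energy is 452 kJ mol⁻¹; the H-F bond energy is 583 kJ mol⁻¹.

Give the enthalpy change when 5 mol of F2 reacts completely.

ΔH = −2810 kJ

Bonds broken (reactants):
  F-F: 1 × 152 = 152
  H-H: 1 × 452 = 452
  Σ(broken) = 604 kJ
Bonds formed (products):
  H-F: 2 × 583 = 1166
  Σ(formed) = 1166 kJ
ΔH = Σ(broken) − Σ(formed) = 604 − 1166 = −562 kJ
For 5× the reaction as written: 5 × (−562) = −2810 kJ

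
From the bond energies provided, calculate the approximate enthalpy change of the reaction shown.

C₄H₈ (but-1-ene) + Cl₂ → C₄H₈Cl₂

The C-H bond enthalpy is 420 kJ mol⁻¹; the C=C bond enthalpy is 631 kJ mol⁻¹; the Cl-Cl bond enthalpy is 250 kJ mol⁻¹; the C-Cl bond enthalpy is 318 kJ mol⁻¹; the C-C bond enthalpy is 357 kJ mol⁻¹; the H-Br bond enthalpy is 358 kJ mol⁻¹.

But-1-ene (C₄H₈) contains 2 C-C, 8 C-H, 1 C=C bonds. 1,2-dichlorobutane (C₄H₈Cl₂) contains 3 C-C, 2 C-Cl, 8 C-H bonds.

Bonds broken (reactants):
  C-C: 2 × 357 = 714
  C-H: 8 × 420 = 3360
  C=C: 1 × 631 = 631
  Cl-Cl: 1 × 250 = 250
  Σ(broken) = 4955 kJ
Bonds formed (products):
  C-C: 3 × 357 = 1071
  C-Cl: 2 × 318 = 636
  C-H: 8 × 420 = 3360
  Σ(formed) = 5067 kJ
ΔH = Σ(broken) − Σ(formed) = 4955 − 5067 = −112 kJ

ΔH ≈ −112 kJ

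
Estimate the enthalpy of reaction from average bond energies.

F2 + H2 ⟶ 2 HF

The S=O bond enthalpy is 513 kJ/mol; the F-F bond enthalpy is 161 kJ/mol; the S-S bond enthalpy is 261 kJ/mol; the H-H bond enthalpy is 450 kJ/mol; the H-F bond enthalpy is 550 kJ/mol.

ΔH ≈ −489 kJ

Bonds broken (reactants):
  F-F: 1 × 161 = 161
  H-H: 1 × 450 = 450
  Σ(broken) = 611 kJ
Bonds formed (products):
  H-F: 2 × 550 = 1100
  Σ(formed) = 1100 kJ
ΔH = Σ(broken) − Σ(formed) = 611 − 1100 = −489 kJ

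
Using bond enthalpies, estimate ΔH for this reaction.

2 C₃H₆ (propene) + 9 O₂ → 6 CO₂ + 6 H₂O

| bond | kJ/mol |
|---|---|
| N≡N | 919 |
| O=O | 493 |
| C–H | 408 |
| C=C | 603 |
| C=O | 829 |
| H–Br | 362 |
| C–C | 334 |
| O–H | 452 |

ΔH ≈ −4165 kJ

Bonds broken (reactants):
  C–C: 2 × 334 = 668
  C–H: 12 × 408 = 4896
  C=C: 2 × 603 = 1206
  O=O: 9 × 493 = 4437
  Σ(broken) = 11207 kJ
Bonds formed (products):
  C=O: 12 × 829 = 9948
  O–H: 12 × 452 = 5424
  Σ(formed) = 15372 kJ
ΔH = Σ(broken) − Σ(formed) = 11207 − 15372 = −4165 kJ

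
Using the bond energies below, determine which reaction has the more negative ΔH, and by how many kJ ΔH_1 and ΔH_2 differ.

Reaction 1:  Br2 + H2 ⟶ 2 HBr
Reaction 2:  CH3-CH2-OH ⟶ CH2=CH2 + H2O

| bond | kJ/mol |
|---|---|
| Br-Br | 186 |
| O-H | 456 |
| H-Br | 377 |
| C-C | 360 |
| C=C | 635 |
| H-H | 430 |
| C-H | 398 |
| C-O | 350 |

Reaction 1, by 155 kJ

Reaction 1:
  Bonds broken (reactants):
    Br-Br: 1 × 186 = 186
    H-H: 1 × 430 = 430
    Σ(broken) = 616 kJ
  Bonds formed (products):
    H-Br: 2 × 377 = 754
    Σ(formed) = 754 kJ
  ΔH_1 = 616 − 754 = −138 kJ
Reaction 2:
  Bonds broken (reactants):
    C-C: 1 × 360 = 360
    C-H: 5 × 398 = 1990
    C-O: 1 × 350 = 350
    O-H: 1 × 456 = 456
    Σ(broken) = 3156 kJ
  Bonds formed (products):
    C-H: 4 × 398 = 1592
    C=C: 1 × 635 = 635
    O-H: 2 × 456 = 912
    Σ(formed) = 3139 kJ
  ΔH_2 = 3156 − 3139 = +17 kJ
ΔH_1 − ΔH_2 = −155 kJ, so reaction 1 has the more negative ΔH; |ΔH_1 − ΔH_2| = 155 kJ.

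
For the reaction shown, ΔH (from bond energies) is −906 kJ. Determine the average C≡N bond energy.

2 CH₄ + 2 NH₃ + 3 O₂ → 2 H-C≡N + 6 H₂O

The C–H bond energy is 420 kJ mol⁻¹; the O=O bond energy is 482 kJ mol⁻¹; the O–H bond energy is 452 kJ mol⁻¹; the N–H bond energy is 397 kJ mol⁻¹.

Let D be the C≡N bond energy.
Σ(broken) = 8×420 + 6×397 + 3×482 = 7188
Σ(formed) = 2×D + 2×420 + 12×452 = 6264 + 2D
ΔH = Σ(broken) − Σ(formed) = (7188) − (6264 + 2D) = +924 − 2D
Setting this equal to −906 kJ gives 2D = 1830, so D = 915 kJ/mol.

D(C≡N) ≈ 915 kJ/mol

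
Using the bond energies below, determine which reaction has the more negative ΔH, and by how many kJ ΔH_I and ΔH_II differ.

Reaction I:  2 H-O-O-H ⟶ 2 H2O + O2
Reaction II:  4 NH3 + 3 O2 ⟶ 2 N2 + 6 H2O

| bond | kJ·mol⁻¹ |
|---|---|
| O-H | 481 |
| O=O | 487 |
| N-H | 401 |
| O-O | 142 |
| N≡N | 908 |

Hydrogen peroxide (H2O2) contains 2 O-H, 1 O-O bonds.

Reaction I:
  Bonds broken (reactants):
    O-H: 4 × 481 = 1924
    O-O: 2 × 142 = 284
    Σ(broken) = 2208 kJ
  Bonds formed (products):
    O-H: 4 × 481 = 1924
    O=O: 1 × 487 = 487
    Σ(formed) = 2411 kJ
  ΔH_I = 2208 − 2411 = −203 kJ
Reaction II:
  Bonds broken (reactants):
    N-H: 12 × 401 = 4812
    O=O: 3 × 487 = 1461
    Σ(broken) = 6273 kJ
  Bonds formed (products):
    N≡N: 2 × 908 = 1816
    O-H: 12 × 481 = 5772
    Σ(formed) = 7588 kJ
  ΔH_II = 6273 − 7588 = −1315 kJ
ΔH_I − ΔH_II = +1112 kJ, so reaction II has the more negative ΔH; |ΔH_I − ΔH_II| = 1112 kJ.

Reaction II, by 1112 kJ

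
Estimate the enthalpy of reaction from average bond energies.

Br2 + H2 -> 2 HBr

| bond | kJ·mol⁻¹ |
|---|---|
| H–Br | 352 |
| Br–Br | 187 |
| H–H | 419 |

Bonds broken (reactants):
  Br–Br: 1 × 187 = 187
  H–H: 1 × 419 = 419
  Σ(broken) = 606 kJ
Bonds formed (products):
  H–Br: 2 × 352 = 704
  Σ(formed) = 704 kJ
ΔH = Σ(broken) − Σ(formed) = 606 − 704 = −98 kJ

ΔH ≈ −98 kJ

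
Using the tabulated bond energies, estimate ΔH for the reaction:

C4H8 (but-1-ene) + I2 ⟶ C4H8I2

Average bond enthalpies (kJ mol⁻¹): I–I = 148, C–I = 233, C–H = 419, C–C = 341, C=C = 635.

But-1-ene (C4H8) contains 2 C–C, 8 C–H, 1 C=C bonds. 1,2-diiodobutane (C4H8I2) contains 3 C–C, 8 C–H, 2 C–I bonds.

Bonds broken (reactants):
  C–C: 2 × 341 = 682
  C–H: 8 × 419 = 3352
  C=C: 1 × 635 = 635
  I–I: 1 × 148 = 148
  Σ(broken) = 4817 kJ
Bonds formed (products):
  C–C: 3 × 341 = 1023
  C–H: 8 × 419 = 3352
  C–I: 2 × 233 = 466
  Σ(formed) = 4841 kJ
ΔH = Σ(broken) − Σ(formed) = 4817 − 4841 = −24 kJ

ΔH ≈ −24 kJ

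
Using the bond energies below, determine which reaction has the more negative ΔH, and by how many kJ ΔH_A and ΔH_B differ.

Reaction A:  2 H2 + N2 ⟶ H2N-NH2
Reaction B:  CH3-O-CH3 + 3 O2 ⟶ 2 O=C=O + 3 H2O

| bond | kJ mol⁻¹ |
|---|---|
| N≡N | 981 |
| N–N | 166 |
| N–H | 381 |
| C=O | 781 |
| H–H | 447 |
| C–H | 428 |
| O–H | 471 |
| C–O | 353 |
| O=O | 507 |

Reaction A:
  Bonds broken (reactants):
    H–H: 2 × 447 = 894
    N≡N: 1 × 981 = 981
    Σ(broken) = 1875 kJ
  Bonds formed (products):
    N–H: 4 × 381 = 1524
    N–N: 1 × 166 = 166
    Σ(formed) = 1690 kJ
  ΔH_A = 1875 − 1690 = +185 kJ
Reaction B:
  Bonds broken (reactants):
    C–H: 6 × 428 = 2568
    C–O: 2 × 353 = 706
    O=O: 3 × 507 = 1521
    Σ(broken) = 4795 kJ
  Bonds formed (products):
    C=O: 4 × 781 = 3124
    O–H: 6 × 471 = 2826
    Σ(formed) = 5950 kJ
  ΔH_B = 4795 − 5950 = −1155 kJ
ΔH_A − ΔH_B = +1340 kJ, so reaction B has the more negative ΔH; |ΔH_A − ΔH_B| = 1340 kJ.

Reaction B, by 1340 kJ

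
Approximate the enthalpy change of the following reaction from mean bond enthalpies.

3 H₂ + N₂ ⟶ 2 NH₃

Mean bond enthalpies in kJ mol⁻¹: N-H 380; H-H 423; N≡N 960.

ΔH ≈ −51 kJ

Bonds broken (reactants):
  H-H: 3 × 423 = 1269
  N≡N: 1 × 960 = 960
  Σ(broken) = 2229 kJ
Bonds formed (products):
  N-H: 6 × 380 = 2280
  Σ(formed) = 2280 kJ
ΔH = Σ(broken) − Σ(formed) = 2229 − 2280 = −51 kJ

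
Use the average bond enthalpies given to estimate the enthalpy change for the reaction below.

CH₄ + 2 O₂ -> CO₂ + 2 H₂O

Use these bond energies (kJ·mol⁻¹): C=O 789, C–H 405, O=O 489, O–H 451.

Bonds broken (reactants):
  C–H: 4 × 405 = 1620
  O=O: 2 × 489 = 978
  Σ(broken) = 2598 kJ
Bonds formed (products):
  C=O: 2 × 789 = 1578
  O–H: 4 × 451 = 1804
  Σ(formed) = 3382 kJ
ΔH = Σ(broken) − Σ(formed) = 2598 − 3382 = −784 kJ

ΔH ≈ −784 kJ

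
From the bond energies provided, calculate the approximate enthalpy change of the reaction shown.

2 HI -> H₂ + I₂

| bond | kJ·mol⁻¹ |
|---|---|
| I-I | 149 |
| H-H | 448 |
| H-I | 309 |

ΔH ≈ +21 kJ

Bonds broken (reactants):
  H-I: 2 × 309 = 618
  Σ(broken) = 618 kJ
Bonds formed (products):
  H-H: 1 × 448 = 448
  I-I: 1 × 149 = 149
  Σ(formed) = 597 kJ
ΔH = Σ(broken) − Σ(formed) = 618 − 597 = +21 kJ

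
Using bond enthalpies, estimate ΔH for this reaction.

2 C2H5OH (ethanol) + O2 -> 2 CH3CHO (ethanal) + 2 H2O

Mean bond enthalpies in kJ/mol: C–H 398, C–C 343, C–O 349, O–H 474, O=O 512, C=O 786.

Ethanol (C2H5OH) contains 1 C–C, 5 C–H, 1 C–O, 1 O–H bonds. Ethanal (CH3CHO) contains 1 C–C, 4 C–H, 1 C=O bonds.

ΔH ≈ −514 kJ

Bonds broken (reactants):
  C–C: 2 × 343 = 686
  C–H: 10 × 398 = 3980
  C–O: 2 × 349 = 698
  O–H: 2 × 474 = 948
  O=O: 1 × 512 = 512
  Σ(broken) = 6824 kJ
Bonds formed (products):
  C–C: 2 × 343 = 686
  C–H: 8 × 398 = 3184
  C=O: 2 × 786 = 1572
  O–H: 4 × 474 = 1896
  Σ(formed) = 7338 kJ
ΔH = Σ(broken) − Σ(formed) = 6824 − 7338 = −514 kJ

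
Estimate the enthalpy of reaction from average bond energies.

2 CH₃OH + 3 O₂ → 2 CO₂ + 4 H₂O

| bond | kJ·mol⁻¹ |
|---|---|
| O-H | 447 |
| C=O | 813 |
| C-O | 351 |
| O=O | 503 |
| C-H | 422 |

Bonds broken (reactants):
  C-H: 6 × 422 = 2532
  C-O: 2 × 351 = 702
  O-H: 2 × 447 = 894
  O=O: 3 × 503 = 1509
  Σ(broken) = 5637 kJ
Bonds formed (products):
  C=O: 4 × 813 = 3252
  O-H: 8 × 447 = 3576
  Σ(formed) = 6828 kJ
ΔH = Σ(broken) − Σ(formed) = 5637 − 6828 = −1191 kJ

ΔH ≈ −1191 kJ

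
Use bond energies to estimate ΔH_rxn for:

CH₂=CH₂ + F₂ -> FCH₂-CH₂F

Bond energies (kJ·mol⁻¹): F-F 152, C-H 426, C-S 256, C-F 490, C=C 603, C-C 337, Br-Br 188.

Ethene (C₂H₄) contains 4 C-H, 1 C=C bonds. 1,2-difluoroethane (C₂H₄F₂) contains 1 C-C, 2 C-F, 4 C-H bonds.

ΔH ≈ −562 kJ

Bonds broken (reactants):
  C-H: 4 × 426 = 1704
  C=C: 1 × 603 = 603
  F-F: 1 × 152 = 152
  Σ(broken) = 2459 kJ
Bonds formed (products):
  C-C: 1 × 337 = 337
  C-F: 2 × 490 = 980
  C-H: 4 × 426 = 1704
  Σ(formed) = 3021 kJ
ΔH = Σ(broken) − Σ(formed) = 2459 − 3021 = −562 kJ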